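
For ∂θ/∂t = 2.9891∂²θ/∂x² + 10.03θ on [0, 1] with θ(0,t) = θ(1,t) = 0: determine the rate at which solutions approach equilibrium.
Eigenvalues: λₙ = 2.9891n²π²/1² - 10.03.
First three modes:
  n=1: λ₁ = 2.9891π² - 10.03 ≈ 19.471
  n=2: λ₂ = 11.9564π² - 10.03 ≈ 107.975
  n=3: λ₃ = 26.9019π² - 10.03 ≈ 255.481
Since 2.9891π² ≈ 29.501 > 10.03, all λₙ > 0.
The n=1 mode decays slowest → dominates as t → ∞.
Asymptotic: θ ~ c₁ sin(πx/1) e^{-λ₁t} with decay rate λ₁ ≈ 19.471.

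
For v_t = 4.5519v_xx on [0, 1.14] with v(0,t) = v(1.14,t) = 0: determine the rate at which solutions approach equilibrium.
Eigenvalues: λₙ = 4.5519n²π²/1.14².
First three modes:
  n=1: λ₁ = 4.5519π²/1.14² ≈ 34.569
  n=2: λ₂ = 18.2076π²/1.14² ≈ 138.275 (4× faster decay)
  n=3: λ₃ = 40.9671π²/1.14² ≈ 311.118 (9× faster decay)
As t → ∞, higher modes decay exponentially faster. The n=1 mode dominates: v ~ c₁ sin(πx/1.14) e^{-λ₁t}.
Decay rate: λ₁ = 4.5519π²/1.14² ≈ 34.569.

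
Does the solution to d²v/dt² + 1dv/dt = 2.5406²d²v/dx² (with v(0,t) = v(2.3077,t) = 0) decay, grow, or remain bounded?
v → 0. Damping (γ=1) dissipates energy; oscillations decay exponentially.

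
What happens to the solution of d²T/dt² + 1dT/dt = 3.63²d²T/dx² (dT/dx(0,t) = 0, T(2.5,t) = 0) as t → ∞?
T → 0. Damping (γ=1) dissipates energy; oscillations decay exponentially.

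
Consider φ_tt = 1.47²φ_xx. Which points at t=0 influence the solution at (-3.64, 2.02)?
Domain of dependence: [-6.6094, -0.6706]. Signals travel at speed 1.47, so data within |x - -3.64| ≤ 1.47·2.02 = 2.9694 can reach the point.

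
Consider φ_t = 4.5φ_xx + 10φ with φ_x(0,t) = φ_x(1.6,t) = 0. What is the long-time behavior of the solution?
As t → ∞, φ grows unboundedly. With Neumann BCs the constant mode has diffusion eigenvalue 0, so any r > 0 makes it grow like e^(10t); solution grows exponentially.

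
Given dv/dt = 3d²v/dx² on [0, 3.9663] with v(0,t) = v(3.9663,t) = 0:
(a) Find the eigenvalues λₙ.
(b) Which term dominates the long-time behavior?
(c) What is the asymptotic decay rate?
Eigenvalues: λₙ = 3n²π²/3.9663².
First three modes:
  n=1: λ₁ = 3π²/3.9663² ≈ 1.882
  n=2: λ₂ = 12π²/3.9663² ≈ 7.529 (4× faster decay)
  n=3: λ₃ = 27π²/3.9663² ≈ 16.939 (9× faster decay)
As t → ∞, higher modes decay exponentially faster. The n=1 mode dominates: v ~ c₁ sin(πx/3.9663) e^{-λ₁t}.
Decay rate: λ₁ = 3π²/3.9663² ≈ 1.882.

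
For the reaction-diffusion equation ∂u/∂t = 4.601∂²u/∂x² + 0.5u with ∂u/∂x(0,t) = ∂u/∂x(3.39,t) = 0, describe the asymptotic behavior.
u grows unboundedly. With Neumann BCs the constant mode has diffusion eigenvalue 0, so any r > 0 makes it grow like e^(0.5t); solution grows exponentially.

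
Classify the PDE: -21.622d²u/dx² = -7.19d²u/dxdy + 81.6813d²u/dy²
Rewriting in standard form: -21.622d²u/dx² + 7.19d²u/dxdy - 81.6813d²u/dy² = 0. A = -21.622, B = 7.19, C = -81.6813. Discriminant B² - 4AC = -7012.7561744. Since -7012.7561744 < 0, elliptic.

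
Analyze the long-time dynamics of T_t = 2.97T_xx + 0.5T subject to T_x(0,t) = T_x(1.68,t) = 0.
Long-time behavior: T grows unboundedly. With Neumann BCs the constant mode has diffusion eigenvalue 0, so any r > 0 makes it grow like e^(0.5t); solution grows exponentially.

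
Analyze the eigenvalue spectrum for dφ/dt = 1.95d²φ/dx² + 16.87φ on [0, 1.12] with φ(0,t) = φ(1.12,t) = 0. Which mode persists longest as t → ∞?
Eigenvalues: λₙ = 1.95n²π²/1.12² - 16.87.
First three modes:
  n=1: λ₁ = 1.95π²/1.12² - 16.87 ≈ -1.527
  n=2: λ₂ = 7.8π²/1.12² - 16.87 ≈ 44.5
  n=3: λ₃ = 17.55π²/1.12² - 16.87 ≈ 121.213
Since 1.95π²/1.12² ≈ 15.343 < 16.87, λ₁ < 0.
The n=1 mode grows fastest (−λₙ is largest for n=1) → dominates.
Asymptotic: φ ~ c₁ sin(πx/1.12) e^{1.527t} (exponential growth at rate −λ₁ ≈ 1.527).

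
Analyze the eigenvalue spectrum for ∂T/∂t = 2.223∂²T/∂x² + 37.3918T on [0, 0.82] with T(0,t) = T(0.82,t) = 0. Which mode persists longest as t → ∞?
Eigenvalues: λₙ = 2.223n²π²/0.82² - 37.3918.
First three modes:
  n=1: λ₁ = 2.223π²/0.82² - 37.3918 ≈ -4.762
  n=2: λ₂ = 8.892π²/0.82² - 37.3918 ≈ 93.127
  n=3: λ₃ = 20.007π²/0.82² - 37.3918 ≈ 256.274
Since 2.223π²/0.82² ≈ 32.63 < 37.3918, λ₁ < 0.
The n=1 mode grows fastest (−λₙ is largest for n=1) → dominates.
Asymptotic: T ~ c₁ sin(πx/0.82) e^{4.762t} (exponential growth at rate −λ₁ ≈ 4.762).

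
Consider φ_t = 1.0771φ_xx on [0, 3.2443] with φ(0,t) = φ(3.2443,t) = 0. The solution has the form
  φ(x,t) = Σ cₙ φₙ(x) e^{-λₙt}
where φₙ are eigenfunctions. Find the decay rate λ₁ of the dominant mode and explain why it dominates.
Eigenvalues: λₙ = 1.0771n²π²/3.2443².
First three modes:
  n=1: λ₁ = 1.0771π²/3.2443² ≈ 1.01
  n=2: λ₂ = 4.3084π²/3.2443² ≈ 4.04 (4× faster decay)
  n=3: λ₃ = 9.6939π²/3.2443² ≈ 9.09 (9× faster decay)
As t → ∞, higher modes decay exponentially faster. The n=1 mode dominates: φ ~ c₁ sin(πx/3.2443) e^{-λ₁t}.
Decay rate: λ₁ = 1.0771π²/3.2443² ≈ 1.01.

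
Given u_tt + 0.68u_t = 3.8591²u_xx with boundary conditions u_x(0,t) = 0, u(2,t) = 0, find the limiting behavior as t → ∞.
u → 0. Damping (γ=0.68) dissipates energy; oscillations decay exponentially.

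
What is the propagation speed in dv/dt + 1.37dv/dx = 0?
Speed = 1.37. Information travels along x - 1.37t = const (rightward).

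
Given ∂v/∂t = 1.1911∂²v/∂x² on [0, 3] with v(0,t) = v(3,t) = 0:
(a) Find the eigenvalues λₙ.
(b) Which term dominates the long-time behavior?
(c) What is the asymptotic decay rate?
Eigenvalues: λₙ = 1.1911n²π²/3².
First three modes:
  n=1: λ₁ = 1.1911π²/3² ≈ 1.306
  n=2: λ₂ = 4.7644π²/3² ≈ 5.225 (4× faster decay)
  n=3: λ₃ = 10.7199π²/3² ≈ 11.756 (9× faster decay)
As t → ∞, higher modes decay exponentially faster. The n=1 mode dominates: v ~ c₁ sin(πx/3) e^{-λ₁t}.
Decay rate: λ₁ = 1.1911π²/3² ≈ 1.306.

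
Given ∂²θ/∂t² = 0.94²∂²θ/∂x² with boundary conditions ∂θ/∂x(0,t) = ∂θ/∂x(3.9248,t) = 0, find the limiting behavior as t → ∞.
θ oscillates about a mean that drifts linearly in t (generically unbounded; no decay). There is no damping, so the nonconstant modes persist as standing waves (energy conserved, no decay). But with Neumann conditions at both ends the constant mode has eigenvalue 0: the spatial mean M(t) of θ satisfies M'' = 0, so M(t) = M(0) + M'(0)·t. Unless the initial velocity has zero mean (∫θ_t(x,0)dx = 0), the solution grows linearly in t (unbounded, though not exponentially); if it does have zero mean, the solution stays bounded and simply oscillates.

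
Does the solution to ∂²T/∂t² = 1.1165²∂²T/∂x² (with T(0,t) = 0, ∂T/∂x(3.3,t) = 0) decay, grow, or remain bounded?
T oscillates (no decay). Energy is conserved; the solution oscillates indefinitely as standing waves.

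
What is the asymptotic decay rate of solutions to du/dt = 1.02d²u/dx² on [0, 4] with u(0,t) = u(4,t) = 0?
Eigenvalues: λₙ = 1.02n²π²/4².
First three modes:
  n=1: λ₁ = 1.02π²/4² ≈ 0.629
  n=2: λ₂ = 4.08π²/4² ≈ 2.517 (4× faster decay)
  n=3: λ₃ = 9.18π²/4² ≈ 5.663 (9× faster decay)
As t → ∞, higher modes decay exponentially faster. The n=1 mode dominates: u ~ c₁ sin(πx/4) e^{-λ₁t}.
Decay rate: λ₁ = 1.02π²/4² ≈ 0.629.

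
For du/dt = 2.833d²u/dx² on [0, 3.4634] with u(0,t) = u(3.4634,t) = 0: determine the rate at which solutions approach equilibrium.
Eigenvalues: λₙ = 2.833n²π²/3.4634².
First three modes:
  n=1: λ₁ = 2.833π²/3.4634² ≈ 2.331
  n=2: λ₂ = 11.332π²/3.4634² ≈ 9.324 (4× faster decay)
  n=3: λ₃ = 25.497π²/3.4634² ≈ 20.979 (9× faster decay)
As t → ∞, higher modes decay exponentially faster. The n=1 mode dominates: u ~ c₁ sin(πx/3.4634) e^{-λ₁t}.
Decay rate: λ₁ = 2.833π²/3.4634² ≈ 2.331.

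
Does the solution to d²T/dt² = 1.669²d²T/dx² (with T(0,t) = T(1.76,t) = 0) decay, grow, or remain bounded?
T oscillates (no decay). Energy is conserved; the solution oscillates indefinitely as standing waves.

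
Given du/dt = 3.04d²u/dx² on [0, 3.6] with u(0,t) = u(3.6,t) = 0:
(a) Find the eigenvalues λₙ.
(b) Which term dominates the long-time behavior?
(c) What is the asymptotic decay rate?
Eigenvalues: λₙ = 3.04n²π²/3.6².
First three modes:
  n=1: λ₁ = 3.04π²/3.6² ≈ 2.315
  n=2: λ₂ = 12.16π²/3.6² ≈ 9.26 (4× faster decay)
  n=3: λ₃ = 27.36π²/3.6² ≈ 20.836 (9× faster decay)
As t → ∞, higher modes decay exponentially faster. The n=1 mode dominates: u ~ c₁ sin(πx/3.6) e^{-λ₁t}.
Decay rate: λ₁ = 3.04π²/3.6² ≈ 2.315.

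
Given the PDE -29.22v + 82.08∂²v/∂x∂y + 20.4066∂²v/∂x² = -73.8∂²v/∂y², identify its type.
Rewriting in standard form: 20.4066∂²v/∂x² + 82.08∂²v/∂x∂y + 73.8∂²v/∂y² - 29.22v = 0. The second-order coefficients are A = 20.4066, B = 82.08, C = 73.8. Since B² - 4AC = 713.09808 > 0, this is a hyperbolic PDE.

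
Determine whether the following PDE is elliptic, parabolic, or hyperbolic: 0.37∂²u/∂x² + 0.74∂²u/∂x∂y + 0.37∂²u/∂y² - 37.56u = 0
Coefficients: A = 0.37, B = 0.74, C = 0.37. B² - 4AC = 0, which is zero, so the equation is parabolic.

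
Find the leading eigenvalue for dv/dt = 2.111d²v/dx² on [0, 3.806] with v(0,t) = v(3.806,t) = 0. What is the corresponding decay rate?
Eigenvalues: λₙ = 2.111n²π²/3.806².
First three modes:
  n=1: λ₁ = 2.111π²/3.806² ≈ 1.438
  n=2: λ₂ = 8.444π²/3.806² ≈ 5.753 (4× faster decay)
  n=3: λ₃ = 18.999π²/3.806² ≈ 12.945 (9× faster decay)
As t → ∞, higher modes decay exponentially faster. The n=1 mode dominates: v ~ c₁ sin(πx/3.806) e^{-λ₁t}.
Decay rate: λ₁ = 2.111π²/3.806² ≈ 1.438.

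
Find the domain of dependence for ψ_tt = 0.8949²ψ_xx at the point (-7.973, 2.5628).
Domain of dependence: [-10.26644972, -5.67955028]. Signals travel at speed 0.8949, so data within |x - -7.973| ≤ 0.8949·2.5628 = 2.29344972 can reach the point.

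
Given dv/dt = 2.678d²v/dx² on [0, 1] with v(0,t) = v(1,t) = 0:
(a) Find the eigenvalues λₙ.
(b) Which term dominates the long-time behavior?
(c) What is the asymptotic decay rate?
Eigenvalues: λₙ = 2.678n²π².
First three modes:
  n=1: λ₁ = 2.678π² ≈ 26.431
  n=2: λ₂ = 10.712π² ≈ 105.723 (4× faster decay)
  n=3: λ₃ = 24.102π² ≈ 237.877 (9× faster decay)
As t → ∞, higher modes decay exponentially faster. The n=1 mode dominates: v ~ c₁ sin(πx) e^{-λ₁t}.
Decay rate: λ₁ = 2.678π² ≈ 26.431.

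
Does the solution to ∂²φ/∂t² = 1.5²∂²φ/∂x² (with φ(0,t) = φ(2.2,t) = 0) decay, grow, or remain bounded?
φ oscillates (no decay). Energy is conserved; the solution oscillates indefinitely as standing waves.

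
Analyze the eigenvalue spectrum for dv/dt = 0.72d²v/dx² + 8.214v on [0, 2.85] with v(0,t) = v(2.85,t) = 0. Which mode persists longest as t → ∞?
Eigenvalues: λₙ = 0.72n²π²/2.85² - 8.214.
First three modes:
  n=1: λ₁ = 0.72π²/2.85² - 8.214 ≈ -7.339
  n=2: λ₂ = 2.88π²/2.85² - 8.214 ≈ -4.715
  n=3: λ₃ = 6.48π²/2.85² - 8.214 ≈ -0.34
Since 0.72π²/2.85² ≈ 0.875 < 8.214, λ₁ < 0.
The n=1 mode grows fastest (−λₙ is largest for n=1) → dominates.
Asymptotic: v ~ c₁ sin(πx/2.85) e^{7.339t} (exponential growth at rate −λ₁ ≈ 7.339).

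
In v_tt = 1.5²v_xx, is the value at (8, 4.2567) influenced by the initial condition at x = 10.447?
Yes. The domain of dependence is [1.61495, 14.38505], and 10.447 ∈ [1.61495, 14.38505].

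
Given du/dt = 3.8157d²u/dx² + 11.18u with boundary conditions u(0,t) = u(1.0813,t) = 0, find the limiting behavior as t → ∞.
u → 0. Diffusion dominates reaction (r=11.18 < κπ²/L²≈32.21); solution decays.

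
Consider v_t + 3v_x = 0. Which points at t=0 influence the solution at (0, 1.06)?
A single point: x = -3.18. The characteristic through (0, 1.06) is x - 3t = const, so x = 0 - 3·1.06 = -3.18.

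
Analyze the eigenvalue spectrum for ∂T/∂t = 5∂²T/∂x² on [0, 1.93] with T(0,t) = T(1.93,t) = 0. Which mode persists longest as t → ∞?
Eigenvalues: λₙ = 5n²π²/1.93².
First three modes:
  n=1: λ₁ = 5π²/1.93² ≈ 13.248
  n=2: λ₂ = 20π²/1.93² ≈ 52.993 (4× faster decay)
  n=3: λ₃ = 45π²/1.93² ≈ 119.233 (9× faster decay)
As t → ∞, higher modes decay exponentially faster. The n=1 mode dominates: T ~ c₁ sin(πx/1.93) e^{-λ₁t}.
Decay rate: λ₁ = 5π²/1.93² ≈ 13.248.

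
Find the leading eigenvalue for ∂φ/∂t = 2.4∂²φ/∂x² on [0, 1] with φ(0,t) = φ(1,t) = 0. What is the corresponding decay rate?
Eigenvalues: λₙ = 2.4n²π².
First three modes:
  n=1: λ₁ = 2.4π² ≈ 23.687
  n=2: λ₂ = 9.6π² ≈ 94.748 (4× faster decay)
  n=3: λ₃ = 21.6π² ≈ 213.183 (9× faster decay)
As t → ∞, higher modes decay exponentially faster. The n=1 mode dominates: φ ~ c₁ sin(πx) e^{-λ₁t}.
Decay rate: λ₁ = 2.4π² ≈ 23.687.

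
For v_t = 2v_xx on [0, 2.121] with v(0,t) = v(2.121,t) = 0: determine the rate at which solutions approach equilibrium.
Eigenvalues: λₙ = 2n²π²/2.121².
First three modes:
  n=1: λ₁ = 2π²/2.121² ≈ 4.388
  n=2: λ₂ = 8π²/2.121² ≈ 17.551 (4× faster decay)
  n=3: λ₃ = 18π²/2.121² ≈ 39.49 (9× faster decay)
As t → ∞, higher modes decay exponentially faster. The n=1 mode dominates: v ~ c₁ sin(πx/2.121) e^{-λ₁t}.
Decay rate: λ₁ = 2π²/2.121² ≈ 4.388.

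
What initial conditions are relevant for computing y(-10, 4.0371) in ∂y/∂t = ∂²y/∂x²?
The entire real line. The heat equation has infinite propagation speed: any initial disturbance instantly affects all points (though exponentially small far away).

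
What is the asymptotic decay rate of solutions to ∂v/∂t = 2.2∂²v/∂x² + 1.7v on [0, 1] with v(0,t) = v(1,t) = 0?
Eigenvalues: λₙ = 2.2n²π²/1² - 1.7.
First three modes:
  n=1: λ₁ = 2.2π² - 1.7 ≈ 20.013
  n=2: λ₂ = 8.8π² - 1.7 ≈ 85.153
  n=3: λ₃ = 19.8π² - 1.7 ≈ 193.718
Since 2.2π² ≈ 21.713 > 1.7, all λₙ > 0.
The n=1 mode decays slowest → dominates as t → ∞.
Asymptotic: v ~ c₁ sin(πx/1) e^{-λ₁t} with decay rate λ₁ ≈ 20.013.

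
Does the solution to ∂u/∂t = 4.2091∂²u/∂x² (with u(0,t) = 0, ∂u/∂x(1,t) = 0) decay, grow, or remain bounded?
u → 0. Heat escapes through the Dirichlet boundary.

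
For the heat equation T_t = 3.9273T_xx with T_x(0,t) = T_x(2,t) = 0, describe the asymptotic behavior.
T → constant (steady state). Heat is conserved (no flux at boundaries); solution approaches the spatial average.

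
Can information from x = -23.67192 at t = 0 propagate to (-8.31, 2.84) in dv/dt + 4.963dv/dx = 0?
No. Only data at x = -22.40492 affects (-8.31, 2.84). Advection has one-way propagation along characteristics.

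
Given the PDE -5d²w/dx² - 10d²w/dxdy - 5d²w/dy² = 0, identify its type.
The second-order coefficients are A = -5, B = -10, C = -5. Since B² - 4AC = 0 = 0, this is a parabolic PDE.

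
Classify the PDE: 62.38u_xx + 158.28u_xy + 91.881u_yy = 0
A = 62.38, B = 158.28, C = 91.881. Discriminant B² - 4AC = 2126.41128. Since 2126.41128 > 0, hyperbolic.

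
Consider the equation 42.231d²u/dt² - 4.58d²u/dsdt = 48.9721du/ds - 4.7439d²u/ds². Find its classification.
Rewriting in standard form: 4.7439d²u/ds² - 4.58d²u/dsdt + 42.231d²u/dt² - 48.9721du/ds = 0. Elliptic. (A = 4.7439, B = -4.58, C = 42.231 gives B² - 4AC = -780.3821636.)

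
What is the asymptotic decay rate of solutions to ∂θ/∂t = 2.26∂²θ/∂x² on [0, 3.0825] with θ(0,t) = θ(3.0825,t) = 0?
Eigenvalues: λₙ = 2.26n²π²/3.0825².
First three modes:
  n=1: λ₁ = 2.26π²/3.0825² ≈ 2.347
  n=2: λ₂ = 9.04π²/3.0825² ≈ 9.39 (4× faster decay)
  n=3: λ₃ = 20.34π²/3.0825² ≈ 21.127 (9× faster decay)
As t → ∞, higher modes decay exponentially faster. The n=1 mode dominates: θ ~ c₁ sin(πx/3.0825) e^{-λ₁t}.
Decay rate: λ₁ = 2.26π²/3.0825² ≈ 2.347.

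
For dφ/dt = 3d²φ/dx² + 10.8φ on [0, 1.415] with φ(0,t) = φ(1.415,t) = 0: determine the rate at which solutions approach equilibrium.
Eigenvalues: λₙ = 3n²π²/1.415² - 10.8.
First three modes:
  n=1: λ₁ = 3π²/1.415² - 10.8 ≈ 3.988
  n=2: λ₂ = 12π²/1.415² - 10.8 ≈ 48.352
  n=3: λ₃ = 27π²/1.415² - 10.8 ≈ 122.292
Since 3π²/1.415² ≈ 14.788 > 10.8, all λₙ > 0.
The n=1 mode decays slowest → dominates as t → ∞.
Asymptotic: φ ~ c₁ sin(πx/1.415) e^{-λ₁t} with decay rate λ₁ ≈ 3.988.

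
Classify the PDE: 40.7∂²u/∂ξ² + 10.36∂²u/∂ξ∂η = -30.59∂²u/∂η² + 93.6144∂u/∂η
Rewriting in standard form: 40.7∂²u/∂ξ² + 10.36∂²u/∂ξ∂η + 30.59∂²u/∂η² - 93.6144∂u/∂η = 0. A = 40.7, B = 10.36, C = 30.59. Discriminant B² - 4AC = -4872.7224. Since -4872.7224 < 0, elliptic.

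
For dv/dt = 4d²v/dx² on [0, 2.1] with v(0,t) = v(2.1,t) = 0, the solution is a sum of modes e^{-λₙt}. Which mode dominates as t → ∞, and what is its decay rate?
Eigenvalues: λₙ = 4n²π²/2.1².
First three modes:
  n=1: λ₁ = 4π²/2.1² ≈ 8.952
  n=2: λ₂ = 16π²/2.1² ≈ 35.808 (4× faster decay)
  n=3: λ₃ = 36π²/2.1² ≈ 80.568 (9× faster decay)
As t → ∞, higher modes decay exponentially faster. The n=1 mode dominates: v ~ c₁ sin(πx/2.1) e^{-λ₁t}.
Decay rate: λ₁ = 4π²/2.1² ≈ 8.952.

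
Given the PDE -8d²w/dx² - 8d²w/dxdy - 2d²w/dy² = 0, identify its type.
The second-order coefficients are A = -8, B = -8, C = -2. Since B² - 4AC = 0 = 0, this is a parabolic PDE.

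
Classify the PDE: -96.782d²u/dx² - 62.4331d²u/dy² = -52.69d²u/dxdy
Rewriting in standard form: -96.782d²u/dx² + 52.69d²u/dxdy - 62.4331d²u/dy² = 0. A = -96.782, B = 52.69, C = -62.4331. Discriminant B² - 4AC = -21393.3650368. Since -21393.3650368 < 0, elliptic.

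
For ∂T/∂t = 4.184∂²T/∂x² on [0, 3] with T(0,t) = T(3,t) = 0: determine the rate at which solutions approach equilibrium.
Eigenvalues: λₙ = 4.184n²π²/3².
First three modes:
  n=1: λ₁ = 4.184π²/3² ≈ 4.588
  n=2: λ₂ = 16.736π²/3² ≈ 18.353 (4× faster decay)
  n=3: λ₃ = 37.656π²/3² ≈ 41.294 (9× faster decay)
As t → ∞, higher modes decay exponentially faster. The n=1 mode dominates: T ~ c₁ sin(πx/3) e^{-λ₁t}.
Decay rate: λ₁ = 4.184π²/3² ≈ 4.588.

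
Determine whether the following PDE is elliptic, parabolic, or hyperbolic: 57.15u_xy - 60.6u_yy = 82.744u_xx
Rewriting in standard form: -82.744u_xx + 57.15u_xy - 60.6u_yy = 0. Coefficients: A = -82.744, B = 57.15, C = -60.6. B² - 4AC = -16791.0231, which is negative, so the equation is elliptic.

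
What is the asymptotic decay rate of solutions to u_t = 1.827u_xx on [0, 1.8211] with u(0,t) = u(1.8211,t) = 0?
Eigenvalues: λₙ = 1.827n²π²/1.8211².
First three modes:
  n=1: λ₁ = 1.827π²/1.8211² ≈ 5.437
  n=2: λ₂ = 7.308π²/1.8211² ≈ 21.749 (4× faster decay)
  n=3: λ₃ = 16.443π²/1.8211² ≈ 48.934 (9× faster decay)
As t → ∞, higher modes decay exponentially faster. The n=1 mode dominates: u ~ c₁ sin(πx/1.8211) e^{-λ₁t}.
Decay rate: λ₁ = 1.827π²/1.8211² ≈ 5.437.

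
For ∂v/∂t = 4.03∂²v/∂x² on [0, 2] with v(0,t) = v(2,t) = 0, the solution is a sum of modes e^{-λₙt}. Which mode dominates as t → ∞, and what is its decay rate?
Eigenvalues: λₙ = 4.03n²π²/2².
First three modes:
  n=1: λ₁ = 4.03π²/2² ≈ 9.944
  n=2: λ₂ = 16.12π²/2² ≈ 39.775 (4× faster decay)
  n=3: λ₃ = 36.27π²/2² ≈ 89.493 (9× faster decay)
As t → ∞, higher modes decay exponentially faster. The n=1 mode dominates: v ~ c₁ sin(πx/2) e^{-λ₁t}.
Decay rate: λ₁ = 4.03π²/2² ≈ 9.944.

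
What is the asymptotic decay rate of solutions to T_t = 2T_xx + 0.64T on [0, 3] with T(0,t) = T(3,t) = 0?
Eigenvalues: λₙ = 2n²π²/3² - 0.64.
First three modes:
  n=1: λ₁ = 2π²/3² - 0.64 ≈ 1.553
  n=2: λ₂ = 8π²/3² - 0.64 ≈ 8.133
  n=3: λ₃ = 18π²/3² - 0.64 ≈ 19.099
Since 2π²/3² ≈ 2.193 > 0.64, all λₙ > 0.
The n=1 mode decays slowest → dominates as t → ∞.
Asymptotic: T ~ c₁ sin(πx/3) e^{-λ₁t} with decay rate λ₁ ≈ 1.553.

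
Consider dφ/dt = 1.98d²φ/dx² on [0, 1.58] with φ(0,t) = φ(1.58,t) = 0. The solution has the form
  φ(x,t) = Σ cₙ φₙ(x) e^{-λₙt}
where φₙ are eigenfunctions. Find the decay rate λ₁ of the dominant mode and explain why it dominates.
Eigenvalues: λₙ = 1.98n²π²/1.58².
First three modes:
  n=1: λ₁ = 1.98π²/1.58² ≈ 7.828
  n=2: λ₂ = 7.92π²/1.58² ≈ 31.312 (4× faster decay)
  n=3: λ₃ = 17.82π²/1.58² ≈ 70.452 (9× faster decay)
As t → ∞, higher modes decay exponentially faster. The n=1 mode dominates: φ ~ c₁ sin(πx/1.58) e^{-λ₁t}.
Decay rate: λ₁ = 1.98π²/1.58² ≈ 7.828.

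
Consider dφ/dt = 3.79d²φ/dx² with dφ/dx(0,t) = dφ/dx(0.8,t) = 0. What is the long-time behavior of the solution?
As t → ∞, φ → constant (steady state). Heat is conserved (no flux at boundaries); solution approaches the spatial average.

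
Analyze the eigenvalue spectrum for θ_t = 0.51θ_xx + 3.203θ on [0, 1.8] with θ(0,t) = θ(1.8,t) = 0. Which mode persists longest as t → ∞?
Eigenvalues: λₙ = 0.51n²π²/1.8² - 3.203.
First three modes:
  n=1: λ₁ = 0.51π²/1.8² - 3.203 ≈ -1.649
  n=2: λ₂ = 2.04π²/1.8² - 3.203 ≈ 3.011
  n=3: λ₃ = 4.59π²/1.8² - 3.203 ≈ 10.779
Since 0.51π²/1.8² ≈ 1.554 < 3.203, λ₁ < 0.
The n=1 mode grows fastest (−λₙ is largest for n=1) → dominates.
Asymptotic: θ ~ c₁ sin(πx/1.8) e^{1.649t} (exponential growth at rate −λ₁ ≈ 1.649).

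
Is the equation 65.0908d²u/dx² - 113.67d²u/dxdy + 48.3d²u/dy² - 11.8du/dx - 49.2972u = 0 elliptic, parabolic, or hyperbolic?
Computing B² - 4AC with A = 65.0908, B = -113.67, C = 48.3: discriminant = 345.32634 (positive). Answer: hyperbolic.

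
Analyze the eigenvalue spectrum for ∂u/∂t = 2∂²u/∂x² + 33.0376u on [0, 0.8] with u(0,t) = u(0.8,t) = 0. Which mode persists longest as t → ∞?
Eigenvalues: λₙ = 2n²π²/0.8² - 33.0376.
First three modes:
  n=1: λ₁ = 2π²/0.8² - 33.0376 ≈ -2.195
  n=2: λ₂ = 8π²/0.8² - 33.0376 ≈ 90.332
  n=3: λ₃ = 18π²/0.8² - 33.0376 ≈ 244.545
Since 2π²/0.8² ≈ 30.843 < 33.0376, λ₁ < 0.
The n=1 mode grows fastest (−λₙ is largest for n=1) → dominates.
Asymptotic: u ~ c₁ sin(πx/0.8) e^{2.195t} (exponential growth at rate −λ₁ ≈ 2.195).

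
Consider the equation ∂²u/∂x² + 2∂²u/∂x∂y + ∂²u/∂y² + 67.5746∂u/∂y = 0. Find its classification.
Parabolic. (A = 1, B = 2, C = 1 gives B² - 4AC = 0.)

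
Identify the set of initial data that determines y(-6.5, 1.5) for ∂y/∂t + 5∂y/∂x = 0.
A single point: x = -14. The characteristic through (-6.5, 1.5) is x - 5t = const, so x = -6.5 - 5·1.5 = -14.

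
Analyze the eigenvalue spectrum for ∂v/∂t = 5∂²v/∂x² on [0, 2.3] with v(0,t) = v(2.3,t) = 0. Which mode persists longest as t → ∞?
Eigenvalues: λₙ = 5n²π²/2.3².
First three modes:
  n=1: λ₁ = 5π²/2.3² ≈ 9.329
  n=2: λ₂ = 20π²/2.3² ≈ 37.314 (4× faster decay)
  n=3: λ₃ = 45π²/2.3² ≈ 83.957 (9× faster decay)
As t → ∞, higher modes decay exponentially faster. The n=1 mode dominates: v ~ c₁ sin(πx/2.3) e^{-λ₁t}.
Decay rate: λ₁ = 5π²/2.3² ≈ 9.329.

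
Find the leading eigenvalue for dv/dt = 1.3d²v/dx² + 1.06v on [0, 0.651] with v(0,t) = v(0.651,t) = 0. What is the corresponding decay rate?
Eigenvalues: λₙ = 1.3n²π²/0.651² - 1.06.
First three modes:
  n=1: λ₁ = 1.3π²/0.651² - 1.06 ≈ 29.215
  n=2: λ₂ = 5.2π²/0.651² - 1.06 ≈ 120.039
  n=3: λ₃ = 11.7π²/0.651² - 1.06 ≈ 271.413
Since 1.3π²/0.651² ≈ 30.275 > 1.06, all λₙ > 0.
The n=1 mode decays slowest → dominates as t → ∞.
Asymptotic: v ~ c₁ sin(πx/0.651) e^{-λ₁t} with decay rate λ₁ ≈ 29.215.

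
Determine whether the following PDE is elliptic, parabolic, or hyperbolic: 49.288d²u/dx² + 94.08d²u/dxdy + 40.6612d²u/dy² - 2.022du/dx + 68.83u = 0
Coefficients: A = 49.288, B = 94.08, C = 40.6612. B² - 4AC = 834.6094976, which is positive, so the equation is hyperbolic.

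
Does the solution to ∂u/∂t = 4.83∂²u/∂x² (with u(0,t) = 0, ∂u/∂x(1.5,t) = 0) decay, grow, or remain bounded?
u → 0. Heat escapes through the Dirichlet boundary.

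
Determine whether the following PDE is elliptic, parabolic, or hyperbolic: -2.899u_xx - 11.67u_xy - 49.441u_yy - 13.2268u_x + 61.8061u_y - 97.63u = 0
Coefficients: A = -2.899, B = -11.67, C = -49.441. B² - 4AC = -437.128936, which is negative, so the equation is elliptic.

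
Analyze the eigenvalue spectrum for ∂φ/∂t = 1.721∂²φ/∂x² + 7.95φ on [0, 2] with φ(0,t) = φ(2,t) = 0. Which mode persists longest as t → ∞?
Eigenvalues: λₙ = 1.721n²π²/2² - 7.95.
First three modes:
  n=1: λ₁ = 1.721π²/2² - 7.95 ≈ -3.704
  n=2: λ₂ = 6.884π²/2² - 7.95 ≈ 9.036
  n=3: λ₃ = 15.489π²/2² - 7.95 ≈ 30.268
Since 1.721π²/2² ≈ 4.246 < 7.95, λ₁ < 0.
The n=1 mode grows fastest (−λₙ is largest for n=1) → dominates.
Asymptotic: φ ~ c₁ sin(πx/2) e^{3.704t} (exponential growth at rate −λ₁ ≈ 3.704).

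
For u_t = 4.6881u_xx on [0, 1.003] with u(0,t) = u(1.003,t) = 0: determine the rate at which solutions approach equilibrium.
Eigenvalues: λₙ = 4.6881n²π²/1.003².
First three modes:
  n=1: λ₁ = 4.6881π²/1.003² ≈ 45.993
  n=2: λ₂ = 18.7524π²/1.003² ≈ 183.973 (4× faster decay)
  n=3: λ₃ = 42.1929π²/1.003² ≈ 413.94 (9× faster decay)
As t → ∞, higher modes decay exponentially faster. The n=1 mode dominates: u ~ c₁ sin(πx/1.003) e^{-λ₁t}.
Decay rate: λ₁ = 4.6881π²/1.003² ≈ 45.993.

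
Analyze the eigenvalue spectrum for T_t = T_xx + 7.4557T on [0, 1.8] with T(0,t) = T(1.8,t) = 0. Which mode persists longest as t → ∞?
Eigenvalues: λₙ = n²π²/1.8² - 7.4557.
First three modes:
  n=1: λ₁ = π²/1.8² - 7.4557 ≈ -4.41
  n=2: λ₂ = 4π²/1.8² - 7.4557 ≈ 4.729
  n=3: λ₃ = 9π²/1.8² - 7.4557 ≈ 19.96
Since π²/1.8² ≈ 3.046 < 7.4557, λ₁ < 0.
The n=1 mode grows fastest (−λₙ is largest for n=1) → dominates.
Asymptotic: T ~ c₁ sin(πx/1.8) e^{4.41t} (exponential growth at rate −λ₁ ≈ 4.41).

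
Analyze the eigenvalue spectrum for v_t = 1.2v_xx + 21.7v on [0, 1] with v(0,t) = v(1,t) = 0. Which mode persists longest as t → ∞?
Eigenvalues: λₙ = 1.2n²π²/1² - 21.7.
First three modes:
  n=1: λ₁ = 1.2π² - 21.7 ≈ -9.856
  n=2: λ₂ = 4.8π² - 21.7 ≈ 25.674
  n=3: λ₃ = 10.8π² - 21.7 ≈ 84.892
Since 1.2π² ≈ 11.844 < 21.7, λ₁ < 0.
The n=1 mode grows fastest (−λₙ is largest for n=1) → dominates.
Asymptotic: v ~ c₁ sin(πx/1) e^{9.856t} (exponential growth at rate −λ₁ ≈ 9.856).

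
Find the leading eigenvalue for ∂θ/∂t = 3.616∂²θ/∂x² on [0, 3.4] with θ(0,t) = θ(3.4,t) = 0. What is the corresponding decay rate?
Eigenvalues: λₙ = 3.616n²π²/3.4².
First three modes:
  n=1: λ₁ = 3.616π²/3.4² ≈ 3.087
  n=2: λ₂ = 14.464π²/3.4² ≈ 12.349 (4× faster decay)
  n=3: λ₃ = 32.544π²/3.4² ≈ 27.785 (9× faster decay)
As t → ∞, higher modes decay exponentially faster. The n=1 mode dominates: θ ~ c₁ sin(πx/3.4) e^{-λ₁t}.
Decay rate: λ₁ = 3.616π²/3.4² ≈ 3.087.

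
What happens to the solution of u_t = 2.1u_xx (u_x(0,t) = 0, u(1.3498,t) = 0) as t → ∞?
u → 0. Heat escapes through the Dirichlet boundary.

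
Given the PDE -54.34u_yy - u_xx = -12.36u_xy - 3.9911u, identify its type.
Rewriting in standard form: -u_xx + 12.36u_xy - 54.34u_yy + 3.9911u = 0. The second-order coefficients are A = -1, B = 12.36, C = -54.34. Since B² - 4AC = -64.5904 < 0, this is an elliptic PDE.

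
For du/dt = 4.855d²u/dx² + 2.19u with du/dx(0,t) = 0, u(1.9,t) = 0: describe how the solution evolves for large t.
u → 0. Diffusion dominates reaction (r=2.19 < κπ²/(4L²)≈3.32); solution decays.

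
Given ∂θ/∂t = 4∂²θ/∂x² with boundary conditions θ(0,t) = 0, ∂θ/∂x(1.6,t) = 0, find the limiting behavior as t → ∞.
θ → 0. Heat escapes through the Dirichlet boundary.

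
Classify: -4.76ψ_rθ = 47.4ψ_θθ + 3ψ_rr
Rewriting in standard form: -3ψ_rr - 4.76ψ_rθ - 47.4ψ_θθ = 0. Elliptic (discriminant = -546.1424).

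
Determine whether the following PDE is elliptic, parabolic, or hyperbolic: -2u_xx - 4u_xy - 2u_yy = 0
Coefficients: A = -2, B = -4, C = -2. B² - 4AC = 0, which is zero, so the equation is parabolic.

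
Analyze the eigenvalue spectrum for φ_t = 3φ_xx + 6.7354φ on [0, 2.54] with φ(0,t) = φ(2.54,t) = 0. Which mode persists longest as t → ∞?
Eigenvalues: λₙ = 3n²π²/2.54² - 6.7354.
First three modes:
  n=1: λ₁ = 3π²/2.54² - 6.7354 ≈ -2.146
  n=2: λ₂ = 12π²/2.54² - 6.7354 ≈ 11.622
  n=3: λ₃ = 27π²/2.54² - 6.7354 ≈ 34.569
Since 3π²/2.54² ≈ 4.589 < 6.7354, λ₁ < 0.
The n=1 mode grows fastest (−λₙ is largest for n=1) → dominates.
Asymptotic: φ ~ c₁ sin(πx/2.54) e^{2.146t} (exponential growth at rate −λ₁ ≈ 2.146).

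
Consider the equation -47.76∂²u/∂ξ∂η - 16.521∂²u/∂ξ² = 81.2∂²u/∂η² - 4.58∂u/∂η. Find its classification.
Rewriting in standard form: -16.521∂²u/∂ξ² - 47.76∂²u/∂ξ∂η - 81.2∂²u/∂η² + 4.58∂u/∂η = 0. Elliptic. (A = -16.521, B = -47.76, C = -81.2 gives B² - 4AC = -3085.0032.)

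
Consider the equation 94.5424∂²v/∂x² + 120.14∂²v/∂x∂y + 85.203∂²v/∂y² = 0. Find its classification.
Elliptic. (A = 94.5424, B = 120.14, C = 85.203 gives B² - 4AC = -17787.5648288.)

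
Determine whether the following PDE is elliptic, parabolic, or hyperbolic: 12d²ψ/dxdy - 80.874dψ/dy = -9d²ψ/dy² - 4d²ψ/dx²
Rewriting in standard form: 4d²ψ/dx² + 12d²ψ/dxdy + 9d²ψ/dy² - 80.874dψ/dy = 0. Coefficients: A = 4, B = 12, C = 9. B² - 4AC = 0, which is zero, so the equation is parabolic.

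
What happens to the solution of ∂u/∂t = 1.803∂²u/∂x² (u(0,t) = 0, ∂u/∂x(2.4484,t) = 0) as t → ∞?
u → 0. Heat escapes through the Dirichlet boundary.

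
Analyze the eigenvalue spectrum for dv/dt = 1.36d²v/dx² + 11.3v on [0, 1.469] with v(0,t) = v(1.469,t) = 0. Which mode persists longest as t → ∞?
Eigenvalues: λₙ = 1.36n²π²/1.469² - 11.3.
First three modes:
  n=1: λ₁ = 1.36π²/1.469² - 11.3 ≈ -5.08
  n=2: λ₂ = 5.44π²/1.469² - 11.3 ≈ 13.58
  n=3: λ₃ = 12.24π²/1.469² - 11.3 ≈ 44.681
Since 1.36π²/1.469² ≈ 6.22 < 11.3, λ₁ < 0.
The n=1 mode grows fastest (−λₙ is largest for n=1) → dominates.
Asymptotic: v ~ c₁ sin(πx/1.469) e^{5.08t} (exponential growth at rate −λ₁ ≈ 5.08).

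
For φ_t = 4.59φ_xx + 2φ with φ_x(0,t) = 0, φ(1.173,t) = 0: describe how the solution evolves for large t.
φ → 0. Diffusion dominates reaction (r=2 < κπ²/(4L²)≈8.23); solution decays.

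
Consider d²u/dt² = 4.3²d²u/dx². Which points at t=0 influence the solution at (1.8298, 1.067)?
Domain of dependence: [-2.7583, 6.4179]. Signals travel at speed 4.3, so data within |x - 1.8298| ≤ 4.3·1.067 = 4.5881 can reach the point.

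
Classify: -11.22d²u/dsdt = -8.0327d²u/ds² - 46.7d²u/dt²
Rewriting in standard form: 8.0327d²u/ds² - 11.22d²u/dsdt + 46.7d²u/dt² = 0. Elliptic (discriminant = -1374.61996).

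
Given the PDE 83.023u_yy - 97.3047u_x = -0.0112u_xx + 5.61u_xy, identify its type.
Rewriting in standard form: 0.0112u_xx - 5.61u_xy + 83.023u_yy - 97.3047u_x = 0. The second-order coefficients are A = 0.0112, B = -5.61, C = 83.023. Since B² - 4AC = 27.7526696 > 0, this is a hyperbolic PDE.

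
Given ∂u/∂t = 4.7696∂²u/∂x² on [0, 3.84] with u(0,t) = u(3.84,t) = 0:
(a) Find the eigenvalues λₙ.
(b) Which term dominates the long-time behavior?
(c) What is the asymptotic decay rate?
Eigenvalues: λₙ = 4.7696n²π²/3.84².
First three modes:
  n=1: λ₁ = 4.7696π²/3.84² ≈ 3.192
  n=2: λ₂ = 19.0784π²/3.84² ≈ 12.77 (4× faster decay)
  n=3: λ₃ = 42.9264π²/3.84² ≈ 28.732 (9× faster decay)
As t → ∞, higher modes decay exponentially faster. The n=1 mode dominates: u ~ c₁ sin(πx/3.84) e^{-λ₁t}.
Decay rate: λ₁ = 4.7696π²/3.84² ≈ 3.192.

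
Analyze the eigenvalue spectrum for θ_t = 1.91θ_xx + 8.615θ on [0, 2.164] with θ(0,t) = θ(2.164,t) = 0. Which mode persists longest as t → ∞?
Eigenvalues: λₙ = 1.91n²π²/2.164² - 8.615.
First three modes:
  n=1: λ₁ = 1.91π²/2.164² - 8.615 ≈ -4.59
  n=2: λ₂ = 7.64π²/2.164² - 8.615 ≈ 7.487
  n=3: λ₃ = 17.19π²/2.164² - 8.615 ≈ 27.614
Since 1.91π²/2.164² ≈ 4.025 < 8.615, λ₁ < 0.
The n=1 mode grows fastest (−λₙ is largest for n=1) → dominates.
Asymptotic: θ ~ c₁ sin(πx/2.164) e^{4.59t} (exponential growth at rate −λ₁ ≈ 4.59).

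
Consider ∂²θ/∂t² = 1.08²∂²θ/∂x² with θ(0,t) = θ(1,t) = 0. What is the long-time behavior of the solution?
As t → ∞, θ oscillates (no decay). Energy is conserved; the solution oscillates indefinitely as standing waves.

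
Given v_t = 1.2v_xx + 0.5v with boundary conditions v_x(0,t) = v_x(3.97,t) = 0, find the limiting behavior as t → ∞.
v grows unboundedly. With Neumann BCs the constant mode has diffusion eigenvalue 0, so any r > 0 makes it grow like e^(0.5t); solution grows exponentially.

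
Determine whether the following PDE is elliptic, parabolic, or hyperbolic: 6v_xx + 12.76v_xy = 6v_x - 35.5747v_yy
Rewriting in standard form: 6v_xx + 12.76v_xy + 35.5747v_yy - 6v_x = 0. Coefficients: A = 6, B = 12.76, C = 35.5747. B² - 4AC = -690.9752, which is negative, so the equation is elliptic.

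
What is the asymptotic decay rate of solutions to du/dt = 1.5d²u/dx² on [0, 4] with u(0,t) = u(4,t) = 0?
Eigenvalues: λₙ = 1.5n²π²/4².
First three modes:
  n=1: λ₁ = 1.5π²/4² ≈ 0.925
  n=2: λ₂ = 6π²/4² ≈ 3.701 (4× faster decay)
  n=3: λ₃ = 13.5π²/4² ≈ 8.327 (9× faster decay)
As t → ∞, higher modes decay exponentially faster. The n=1 mode dominates: u ~ c₁ sin(πx/4) e^{-λ₁t}.
Decay rate: λ₁ = 1.5π²/4² ≈ 0.925.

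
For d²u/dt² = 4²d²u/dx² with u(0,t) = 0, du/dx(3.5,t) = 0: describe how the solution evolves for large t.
u oscillates (no decay). Energy is conserved; the solution oscillates indefinitely as standing waves.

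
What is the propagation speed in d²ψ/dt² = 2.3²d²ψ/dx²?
Speed = 2.3. Information travels along characteristics x = x₀ ± 2.3t.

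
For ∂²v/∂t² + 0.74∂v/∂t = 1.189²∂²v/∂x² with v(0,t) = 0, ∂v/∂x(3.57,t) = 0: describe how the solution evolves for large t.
v → 0. Damping (γ=0.74) dissipates energy; oscillations decay exponentially.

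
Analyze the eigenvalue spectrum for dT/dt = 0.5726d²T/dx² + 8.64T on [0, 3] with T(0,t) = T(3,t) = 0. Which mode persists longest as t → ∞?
Eigenvalues: λₙ = 0.5726n²π²/3² - 8.64.
First three modes:
  n=1: λ₁ = 0.5726π²/3² - 8.64 ≈ -8.012
  n=2: λ₂ = 2.2904π²/3² - 8.64 ≈ -6.128
  n=3: λ₃ = 5.1534π²/3² - 8.64 ≈ -2.989
Since 0.5726π²/3² ≈ 0.628 < 8.64, λ₁ < 0.
The n=1 mode grows fastest (−λₙ is largest for n=1) → dominates.
Asymptotic: T ~ c₁ sin(πx/3) e^{8.012t} (exponential growth at rate −λ₁ ≈ 8.012).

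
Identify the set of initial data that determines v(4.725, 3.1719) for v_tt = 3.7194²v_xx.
Domain of dependence: [-7.07256486, 16.52256486]. Signals travel at speed 3.7194, so data within |x - 4.725| ≤ 3.7194·3.1719 = 11.79756486 can reach the point.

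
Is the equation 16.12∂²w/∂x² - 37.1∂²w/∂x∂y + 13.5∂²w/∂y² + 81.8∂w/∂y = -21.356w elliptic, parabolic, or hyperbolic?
Rewriting in standard form: 16.12∂²w/∂x² - 37.1∂²w/∂x∂y + 13.5∂²w/∂y² + 81.8∂w/∂y + 21.356w = 0. Computing B² - 4AC with A = 16.12, B = -37.1, C = 13.5: discriminant = 505.93 (positive). Answer: hyperbolic.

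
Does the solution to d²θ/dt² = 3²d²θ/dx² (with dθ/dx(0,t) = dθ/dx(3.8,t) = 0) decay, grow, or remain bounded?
θ oscillates about a mean that drifts linearly in t (generically unbounded; no decay). There is no damping, so the nonconstant modes persist as standing waves (energy conserved, no decay). But with Neumann conditions at both ends the constant mode has eigenvalue 0: the spatial mean M(t) of θ satisfies M'' = 0, so M(t) = M(0) + M'(0)·t. Unless the initial velocity has zero mean (∫θ_t(x,0)dx = 0), the solution grows linearly in t (unbounded, though not exponentially); if it does have zero mean, the solution stays bounded and simply oscillates.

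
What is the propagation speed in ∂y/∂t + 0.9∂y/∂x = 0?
Speed = 0.9. Information travels along x - 0.9t = const (rightward).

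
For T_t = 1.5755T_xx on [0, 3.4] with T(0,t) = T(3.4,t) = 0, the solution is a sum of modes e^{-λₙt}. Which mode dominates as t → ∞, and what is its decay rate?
Eigenvalues: λₙ = 1.5755n²π²/3.4².
First three modes:
  n=1: λ₁ = 1.5755π²/3.4² ≈ 1.345
  n=2: λ₂ = 6.302π²/3.4² ≈ 5.38 (4× faster decay)
  n=3: λ₃ = 14.1795π²/3.4² ≈ 12.106 (9× faster decay)
As t → ∞, higher modes decay exponentially faster. The n=1 mode dominates: T ~ c₁ sin(πx/3.4) e^{-λ₁t}.
Decay rate: λ₁ = 1.5755π²/3.4² ≈ 1.345.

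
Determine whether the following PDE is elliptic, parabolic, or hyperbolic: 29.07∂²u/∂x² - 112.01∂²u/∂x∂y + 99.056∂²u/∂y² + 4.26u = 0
Coefficients: A = 29.07, B = -112.01, C = 99.056. B² - 4AC = 1028.00842, which is positive, so the equation is hyperbolic.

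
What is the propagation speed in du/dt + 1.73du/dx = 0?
Speed = 1.73. Information travels along x - 1.73t = const (rightward).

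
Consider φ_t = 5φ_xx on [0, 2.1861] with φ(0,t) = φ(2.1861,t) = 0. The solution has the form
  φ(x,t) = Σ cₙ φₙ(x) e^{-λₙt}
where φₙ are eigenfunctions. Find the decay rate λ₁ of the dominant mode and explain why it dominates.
Eigenvalues: λₙ = 5n²π²/2.1861².
First three modes:
  n=1: λ₁ = 5π²/2.1861² ≈ 10.326
  n=2: λ₂ = 20π²/2.1861² ≈ 41.304 (4× faster decay)
  n=3: λ₃ = 45π²/2.1861² ≈ 92.933 (9× faster decay)
As t → ∞, higher modes decay exponentially faster. The n=1 mode dominates: φ ~ c₁ sin(πx/2.1861) e^{-λ₁t}.
Decay rate: λ₁ = 5π²/2.1861² ≈ 10.326.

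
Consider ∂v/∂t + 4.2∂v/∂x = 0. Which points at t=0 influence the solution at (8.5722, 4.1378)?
A single point: x = -8.80656. The characteristic through (8.5722, 4.1378) is x - 4.2t = const, so x = 8.5722 - 4.2·4.1378 = -8.80656.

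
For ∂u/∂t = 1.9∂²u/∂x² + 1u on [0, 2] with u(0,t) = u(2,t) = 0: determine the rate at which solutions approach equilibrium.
Eigenvalues: λₙ = 1.9n²π²/2² - 1.
First three modes:
  n=1: λ₁ = 1.9π²/2² - 1 ≈ 3.688
  n=2: λ₂ = 7.6π²/2² - 1 ≈ 17.752
  n=3: λ₃ = 17.1π²/2² - 1 ≈ 41.193
Since 1.9π²/2² ≈ 4.688 > 1, all λₙ > 0.
The n=1 mode decays slowest → dominates as t → ∞.
Asymptotic: u ~ c₁ sin(πx/2) e^{-λ₁t} with decay rate λ₁ ≈ 3.688.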